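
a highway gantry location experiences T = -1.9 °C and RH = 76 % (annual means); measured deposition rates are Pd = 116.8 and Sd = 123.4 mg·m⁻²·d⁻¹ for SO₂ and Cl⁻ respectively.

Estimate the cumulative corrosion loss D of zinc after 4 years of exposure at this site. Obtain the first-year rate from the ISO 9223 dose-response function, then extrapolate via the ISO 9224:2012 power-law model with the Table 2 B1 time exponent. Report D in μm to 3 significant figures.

zinc: T≤10 °C ⇒ hinge +0.038·(-1.9−10) = -0.4522
  sulphur-dioxide contribution → 2.199 μm/a
  chloride contribution → 0.4256 μm/a
  total first-year rate 2.624 μm/a
ISO 9224: D(t) = r_corr · t^b with b = 0.813 (zinc, B1)
  D(4) = 2.624 × 4^0.813 = 2.624 × 3.087 = 8.1 μm

D(4) = 8.10 μm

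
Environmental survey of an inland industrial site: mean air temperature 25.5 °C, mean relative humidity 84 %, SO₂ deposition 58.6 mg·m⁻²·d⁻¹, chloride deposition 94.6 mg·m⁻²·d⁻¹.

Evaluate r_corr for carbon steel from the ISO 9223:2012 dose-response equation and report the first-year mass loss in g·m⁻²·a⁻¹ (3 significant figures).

r_corr = 864 g·m⁻²·a⁻¹

carbon steel: f(T) = -0.054·(T−10) [T>10 °C] = -0.8370
  SO₂ term: 1.77·58.6^0.52·exp(0.02·84-0.8370) = 34.15
  Sd branch = 0.102·Sd^0.62·e^(0.033·RH+0.04·T) = 75.94 μm/a
  sum: 34.15 + 75.94 → r_corr = 110.1 μm/a
Convert to mass loss: 110.1 μm/a × 7.85 g/cm³ = 864.2 g·m⁻²·a⁻¹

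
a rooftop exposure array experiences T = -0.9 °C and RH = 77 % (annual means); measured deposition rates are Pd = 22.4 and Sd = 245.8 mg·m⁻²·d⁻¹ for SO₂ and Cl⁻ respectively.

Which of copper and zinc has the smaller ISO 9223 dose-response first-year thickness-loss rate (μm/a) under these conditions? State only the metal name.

copper

copper: temperature factor f = +0.126·(-10.9) = -1.3734
  SO₂ term: 0.0053·22.4^0.26·exp(0.059·77-1.3734) = 0.2831
  Sd branch = 0.01025·Sd^0.27·e^(0.036·RH+0.049·T) = 0.6933 μm/a
  r_corr = 0.2831 + 0.6933 = 0.9763 μm/a
zinc: temperature factor f = +0.038·(-10.9) = -0.4142
  Pd branch = 0.0129·Pd^0.44·e^(0.046·RH+f) = 1.156 μm/a
  Sd branch = 0.0175·Sd^0.57·e^(0.008·RH+0.085·T) = 0.6918 μm/a
  sum: 1.156 + 0.6918 → r_corr = 1.848 μm/a
Ordering by μm/a: zinc (1.85) > copper (0.976)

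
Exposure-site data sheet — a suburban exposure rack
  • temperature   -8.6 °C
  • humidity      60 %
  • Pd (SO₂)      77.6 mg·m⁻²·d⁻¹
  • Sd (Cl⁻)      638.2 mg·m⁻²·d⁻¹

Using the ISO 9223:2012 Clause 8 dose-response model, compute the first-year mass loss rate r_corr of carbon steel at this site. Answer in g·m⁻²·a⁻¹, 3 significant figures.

r_corr = 253 g·m⁻²·a⁻¹

carbon steel: T≤10 °C ⇒ hinge +0.150·(-8.6−10) = -2.7900
  SO₂ term: 1.77·77.6^0.52·exp(0.02·60-2.7900) = 3.469
  Sd branch = 0.102·Sd^0.62·e^(0.033·RH+0.04·T) = 28.72 μm/a
  r_corr = 3.469 + 28.72 = 32.19 μm/a
Convert to mass loss: 32.19 μm/a × 7.85 g/cm³ = 252.7 g·m⁻²·a⁻¹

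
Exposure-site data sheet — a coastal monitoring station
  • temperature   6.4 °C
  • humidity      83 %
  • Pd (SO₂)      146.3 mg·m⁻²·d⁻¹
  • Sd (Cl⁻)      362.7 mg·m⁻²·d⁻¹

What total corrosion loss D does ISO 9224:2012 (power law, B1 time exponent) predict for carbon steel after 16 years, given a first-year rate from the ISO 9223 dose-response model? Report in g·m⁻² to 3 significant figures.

carbon steel: T≤10 °C ⇒ hinge +0.150·(6.4−10) = -0.5400
  Pd branch = 1.77·Pd^0.52·e^(0.02·RH+f) = 72.5 μm/a
  Cl⁻ term: 0.102·362.7^0.62·exp(0.033·83+0.04·6.4) = 78.75
  r_corr = 72.5 + 78.75 = 151.2 μm/a
ISO 9224: D(t) = r_corr · t^b with b = 0.523 (carbon steel, B1)
  D(16) = 151.2 × 16^0.523 = 151.2 × 4.263 = 644.8 μm
  Mass loss = 644.8 μm × 7.85 g/cm³ = 5062 g·m⁻²

D(16) = 5.06e+03 g·m⁻²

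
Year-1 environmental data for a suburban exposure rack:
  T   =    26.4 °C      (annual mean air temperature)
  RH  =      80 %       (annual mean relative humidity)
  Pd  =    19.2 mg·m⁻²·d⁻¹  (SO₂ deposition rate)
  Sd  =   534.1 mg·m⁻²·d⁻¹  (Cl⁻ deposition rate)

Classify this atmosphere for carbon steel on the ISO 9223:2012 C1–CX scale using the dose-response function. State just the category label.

carbon steel: f(T) = -0.054·(T−10) [T>10 °C] = -0.8856
  Pd branch = 1.77·Pd^0.52·e^(0.02·RH+f) = 16.81 μm/a
  Cl⁻ term: 0.102·534.1^0.62·exp(0.033·80+0.04·26.4) = 201.8
  sum: 16.81 + 201.8 → r_corr = 218.6 μm/a
219 μm/a falls in (200, 700] for carbon steel → category CX

CX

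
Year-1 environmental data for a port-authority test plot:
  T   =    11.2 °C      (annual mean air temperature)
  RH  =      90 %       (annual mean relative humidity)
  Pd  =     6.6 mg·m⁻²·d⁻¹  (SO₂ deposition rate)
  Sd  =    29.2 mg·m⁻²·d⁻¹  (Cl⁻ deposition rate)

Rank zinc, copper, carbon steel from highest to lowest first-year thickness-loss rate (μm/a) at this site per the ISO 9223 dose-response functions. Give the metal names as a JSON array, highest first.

zinc: f(T) = -0.071·(T−10) [T>10 °C] = -0.0852
  Pd branch = 0.0129·Pd^0.44·e^(0.046·RH+f) = 1.707 μm/a
  Sd branch = 0.0175·Sd^0.57·e^(0.008·RH+0.085·T) = 0.6375 μm/a
  sum: 1.707 + 0.6375 → r_corr = 2.344 μm/a
copper: temperature factor f = -0.080·(1.2) = -0.0960
  SO₂ term: 0.0053·6.6^0.26·exp(0.059·90-0.0960) = 1.591
  Sd branch = 0.01025·Sd^0.27·e^(0.036·RH+0.049·T) = 1.127 μm/a
  r_corr = 1.591 + 1.127 = 2.718 μm/a
carbon steel: f(T) = -0.054·(T−10) [T>10 °C] = -0.0648
  Pd branch = 1.77·Pd^0.52·e^(0.02·RH+f) = 26.77 μm/a
  Sd branch = 0.102·Sd^0.62·e^(0.033·RH+0.04·T) = 25.21 μm/a
  r_corr = 26.77 + 25.21 = 51.98 μm/a
Ordering by μm/a: carbon steel (52) > copper (2.72) > zinc (2.34)

["carbon steel", "copper", "zinc"]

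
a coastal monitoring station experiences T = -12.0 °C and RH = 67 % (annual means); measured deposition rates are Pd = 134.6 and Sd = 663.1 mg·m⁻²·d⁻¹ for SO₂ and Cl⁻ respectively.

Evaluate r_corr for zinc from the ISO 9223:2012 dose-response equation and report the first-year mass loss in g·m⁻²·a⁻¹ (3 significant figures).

zinc: f(T) = +0.038·(T−10) [T≤10 °C] = -0.8360
  SO₂ term: 0.0129·134.6^0.44·exp(0.046·67-0.8360) = 1.054
  Sd branch = 0.0175·Sd^0.57·e^(0.008·RH+0.085·T) = 0.4377 μm/a
  sum: 1.054 + 0.4377 → r_corr = 1.492 μm/a
Convert to mass loss: 1.492 μm/a × 7.14 g/cm³ = 10.65 g·m⁻²·a⁻¹

r_corr = 10.6 g·m⁻²·a⁻¹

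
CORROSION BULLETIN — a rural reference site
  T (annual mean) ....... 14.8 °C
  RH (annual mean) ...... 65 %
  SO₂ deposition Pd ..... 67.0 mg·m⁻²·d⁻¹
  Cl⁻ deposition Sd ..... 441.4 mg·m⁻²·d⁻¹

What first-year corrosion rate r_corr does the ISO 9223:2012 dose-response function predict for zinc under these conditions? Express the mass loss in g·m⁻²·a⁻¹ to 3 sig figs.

r_corr = 32.1 g·m⁻²·a⁻¹

zinc: f(T) = -0.071·(T−10) [T>10 °C] = -0.3408
  SO₂ term: 0.0129·67.0^0.44·exp(0.046·65-0.3408) = 1.16
  Sd branch = 0.0175·Sd^0.57·e^(0.008·RH+0.085·T) = 3.332 μm/a
  r_corr = 1.16 + 3.332 = 4.493 μm/a
Convert to mass loss: 4.493 μm/a × 7.14 g/cm³ = 32.08 g·m⁻²·a⁻¹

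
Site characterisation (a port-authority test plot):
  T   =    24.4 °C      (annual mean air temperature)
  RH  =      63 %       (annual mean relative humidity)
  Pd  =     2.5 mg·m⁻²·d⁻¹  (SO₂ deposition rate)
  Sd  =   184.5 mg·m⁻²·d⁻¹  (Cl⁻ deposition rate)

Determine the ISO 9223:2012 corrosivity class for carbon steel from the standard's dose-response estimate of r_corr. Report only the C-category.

carbon steel: f(T) = -0.054·(T−10) [T>10 °C] = -0.7776
  sulphur-dioxide contribution → 4.617 μm/a
  chloride contribution → 54.99 μm/a
  total first-year rate 59.61 μm/a
Category bounds: 50…80 μm/a bracket r_corr ⇒ C4

C4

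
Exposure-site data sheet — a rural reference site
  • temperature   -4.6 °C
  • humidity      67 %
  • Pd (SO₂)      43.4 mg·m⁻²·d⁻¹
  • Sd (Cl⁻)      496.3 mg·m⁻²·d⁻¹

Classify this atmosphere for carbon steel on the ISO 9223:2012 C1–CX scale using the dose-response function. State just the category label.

C3

carbon steel: f(T) = +0.150·(T−10) [T≤10 °C] = -2.1900
  Pd branch = 1.77·Pd^0.52·e^(0.02·RH+f) = 5.374 μm/a
  Cl⁻ term: 0.102·496.3^0.62·exp(0.033·67+0.04·-4.6) = 36.33
  sum: 5.374 + 36.33 → r_corr = 41.71 μm/a
Category bounds: 25…50 μm/a bracket r_corr ⇒ C3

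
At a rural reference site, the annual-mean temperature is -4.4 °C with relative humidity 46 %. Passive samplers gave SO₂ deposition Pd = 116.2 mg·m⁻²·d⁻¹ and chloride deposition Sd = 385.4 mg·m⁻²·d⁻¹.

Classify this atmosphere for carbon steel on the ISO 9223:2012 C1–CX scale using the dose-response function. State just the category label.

carbon steel: T≤10 °C ⇒ hinge +0.150·(-4.4−10) = -2.1600
  sulphur-dioxide contribution → 6.072 μm/a
  chloride contribution → 15.66 μm/a
  total first-year rate 21.73 μm/a
21.7 μm/a falls in (1.3, 25] for carbon steel → category C2

C2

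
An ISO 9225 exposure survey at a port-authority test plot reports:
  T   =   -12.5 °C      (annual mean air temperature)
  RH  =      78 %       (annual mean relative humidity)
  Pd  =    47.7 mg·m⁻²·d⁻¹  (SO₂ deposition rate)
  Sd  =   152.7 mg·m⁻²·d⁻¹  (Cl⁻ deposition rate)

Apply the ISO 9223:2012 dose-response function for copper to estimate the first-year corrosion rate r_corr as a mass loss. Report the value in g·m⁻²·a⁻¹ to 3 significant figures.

r_corr = 3.97 g·m⁻²·a⁻¹

copper: temperature factor f = +0.126·(-22.5) = -2.8350
  sulphur-dioxide contribution → 0.08474 μm/a
  chloride contribution → 0.358 μm/a
  ⇒ r_corr(copper) = 0.4427 μm/a
Convert to mass loss: 0.4427 μm/a × 8.96 g/cm³ = 3.967 g·m⁻²·a⁻¹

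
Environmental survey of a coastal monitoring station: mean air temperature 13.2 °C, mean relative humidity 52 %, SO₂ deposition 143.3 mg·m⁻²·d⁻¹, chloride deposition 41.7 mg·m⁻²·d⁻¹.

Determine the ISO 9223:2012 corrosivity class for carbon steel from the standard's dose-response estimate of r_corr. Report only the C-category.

carbon steel: temperature factor f = -0.054·(3.2) = -0.1728
  sulphur-dioxide contribution → 55.7 μm/a
  chloride contribution → 9.719 μm/a
  total first-year rate 65.42 μm/a
65.4 μm/a falls in (50, 80] for carbon steel → category C4

C4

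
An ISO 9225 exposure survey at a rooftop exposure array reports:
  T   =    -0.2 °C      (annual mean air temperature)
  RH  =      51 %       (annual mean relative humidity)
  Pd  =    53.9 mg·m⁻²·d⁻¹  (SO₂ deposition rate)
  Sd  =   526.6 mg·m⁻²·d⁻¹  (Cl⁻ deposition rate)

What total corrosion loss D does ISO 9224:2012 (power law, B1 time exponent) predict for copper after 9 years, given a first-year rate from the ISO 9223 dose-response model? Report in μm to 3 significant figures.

D(9) = 1.86 μm

copper: temperature factor f = +0.126·(-10.2) = -1.2852
  Pd branch = 0.0053·Pd^0.26·e^(0.059·RH+f) = 0.08378 μm/a
  Cl⁻ term: 0.01025·526.6^0.27·exp(0.036·51+0.049·-0.2) = 0.3456
  r_corr = 0.08378 + 0.3456 = 0.4294 μm/a
ISO 9224: D(t) = r_corr · t^b with b = 0.667 (copper, B1)
  D(9) = 0.4294 × 9^0.667 = 0.4294 × 4.33 = 1.859 μm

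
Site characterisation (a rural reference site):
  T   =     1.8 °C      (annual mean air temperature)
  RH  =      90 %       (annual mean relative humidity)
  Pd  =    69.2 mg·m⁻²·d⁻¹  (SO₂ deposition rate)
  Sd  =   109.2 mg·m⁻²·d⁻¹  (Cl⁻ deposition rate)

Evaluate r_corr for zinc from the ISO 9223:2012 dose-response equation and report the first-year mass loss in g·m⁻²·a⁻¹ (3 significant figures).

r_corr = 31.7 g·m⁻²·a⁻¹

zinc: temperature factor f = +0.038·(-8.2) = -0.3116
  Pd branch = 0.0129·Pd^0.44·e^(0.046·RH+f) = 3.827 μm/a
  Sd branch = 0.0175·Sd^0.57·e^(0.008·RH+0.085·T) = 0.6081 μm/a
  r_corr = 3.827 + 0.6081 = 4.435 μm/a
Convert to mass loss: 4.435 μm/a × 7.14 g/cm³ = 31.67 g·m⁻²·a⁻¹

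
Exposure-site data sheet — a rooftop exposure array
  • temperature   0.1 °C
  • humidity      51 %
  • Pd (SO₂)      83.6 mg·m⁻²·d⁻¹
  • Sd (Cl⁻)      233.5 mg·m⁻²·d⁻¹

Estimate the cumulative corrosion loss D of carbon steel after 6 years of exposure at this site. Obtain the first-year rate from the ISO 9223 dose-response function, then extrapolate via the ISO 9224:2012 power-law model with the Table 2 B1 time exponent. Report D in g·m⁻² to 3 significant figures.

D(6) = 547 g·m⁻²

carbon steel: T≤10 °C ⇒ hinge +0.150·(0.1−10) = -1.4850
  Pd branch = 1.77·Pd^0.52·e^(0.02·RH+f) = 11.11 μm/a
  Cl⁻ term: 0.102·233.5^0.62·exp(0.033·51+0.04·0.1) = 16.2
  sum: 11.11 + 16.2 → r_corr = 27.31 μm/a
Power-law: D(6) = r_corr · 6^0.523
  D(6) = 27.31 × 6^0.523 = 27.31 × 2.553 = 69.71 μm
  Mass loss = 69.71 μm × 7.85 g/cm³ = 547.2 g·m⁻²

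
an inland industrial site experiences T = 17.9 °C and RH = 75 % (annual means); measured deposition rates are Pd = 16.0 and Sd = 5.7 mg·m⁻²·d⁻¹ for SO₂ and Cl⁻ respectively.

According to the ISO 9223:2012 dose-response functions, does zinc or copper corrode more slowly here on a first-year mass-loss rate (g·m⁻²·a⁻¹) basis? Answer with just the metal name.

zinc: temperature factor f = -0.071·(7.9) = -0.5609
  SO₂ term: 0.0129·16.0^0.44·exp(0.046·75-0.5609) = 0.7855
  Sd branch = 0.0175·Sd^0.57·e^(0.008·RH+0.085·T) = 0.3938 μm/a
  sum: 0.7855 + 0.3938 → r_corr = 1.179 μm/a
  mass loss = 1.179 μm/a × 7.14 g/cm³ = 8.42 g·m⁻²·a⁻¹
copper: f(T) = -0.080·(T−10) [T>10 °C] = -0.6320
  SO₂ term: 0.0053·16.0^0.26·exp(0.059·75-0.6320) = 0.4838
  Cl⁻ term: 0.01025·5.7^0.27·exp(0.036·75+0.049·17.9) = 0.5866
  sum: 0.4838 + 0.5866 → r_corr = 1.07 μm/a
  mass loss = 1.07 μm/a × 8.96 g/cm³ = 9.59 g·m⁻²·a⁻¹
Ordering by g·m⁻²·a⁻¹: copper (9.59) > zinc (8.42)

zinc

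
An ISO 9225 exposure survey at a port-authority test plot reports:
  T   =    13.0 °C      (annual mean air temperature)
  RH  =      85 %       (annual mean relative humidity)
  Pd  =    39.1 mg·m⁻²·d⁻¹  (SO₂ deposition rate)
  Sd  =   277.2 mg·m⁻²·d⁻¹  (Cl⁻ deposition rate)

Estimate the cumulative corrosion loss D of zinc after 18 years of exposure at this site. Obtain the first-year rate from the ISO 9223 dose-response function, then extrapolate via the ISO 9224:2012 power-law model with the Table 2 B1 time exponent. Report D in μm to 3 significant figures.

D(18) = 54.4 μm

zinc: temperature factor f = -0.071·(3.0) = -0.2130
  SO₂ term: 0.0129·39.1^0.44·exp(0.046·85-0.2130) = 2.611
  Cl⁻ term: 0.0175·277.2^0.57·exp(0.008·85+0.085·13.0) = 2.574
  r_corr = 2.611 + 2.574 = 5.185 μm/a
Power-law: D(18) = r_corr · 18^0.813
  D(18) = 5.185 × 18^0.813 = 5.185 × 10.48 = 54.36 μm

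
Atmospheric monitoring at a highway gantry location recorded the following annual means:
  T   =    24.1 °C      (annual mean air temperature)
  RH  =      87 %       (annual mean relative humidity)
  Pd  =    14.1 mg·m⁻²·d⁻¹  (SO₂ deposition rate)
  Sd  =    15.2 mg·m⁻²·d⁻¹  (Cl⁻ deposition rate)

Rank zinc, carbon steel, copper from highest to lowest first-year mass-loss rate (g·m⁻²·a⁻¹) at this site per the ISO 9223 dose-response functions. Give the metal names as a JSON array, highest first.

["carbon steel", "copper", "zinc"]

zinc: f(T) = -0.071·(T−10) [T>10 °C] = -1.0011
  sulphur-dioxide contribution → 0.8308 μm/a
  chloride contribution → 1.284 μm/a
  ⇒ r_corr(zinc) = 2.115 μm/a
  mass loss = 2.115 μm/a × 7.14 g/cm³ = 15.1 g·m⁻²·a⁻¹
carbon steel: T>10 °C ⇒ hinge -0.054·(24.1−10) = -0.7614
  sulphur-dioxide contribution → 18.65 μm/a
  chloride contribution → 25.52 μm/a
  total first-year rate 44.16 μm/a
  mass loss = 44.16 μm/a × 7.85 g/cm³ = 346.7 g·m⁻²·a⁻¹
copper: temperature factor f = -0.080·(14.1) = -1.1280
  sulphur-dioxide contribution → 0.5787 μm/a
  chloride contribution → 1.595 μm/a
  ⇒ r_corr(copper) = 2.174 μm/a
  mass loss = 2.174 μm/a × 8.96 g/cm³ = 19.48 g·m⁻²·a⁻¹
Ordering by g·m⁻²·a⁻¹: carbon steel (347) > copper (19.5) > zinc (15.1)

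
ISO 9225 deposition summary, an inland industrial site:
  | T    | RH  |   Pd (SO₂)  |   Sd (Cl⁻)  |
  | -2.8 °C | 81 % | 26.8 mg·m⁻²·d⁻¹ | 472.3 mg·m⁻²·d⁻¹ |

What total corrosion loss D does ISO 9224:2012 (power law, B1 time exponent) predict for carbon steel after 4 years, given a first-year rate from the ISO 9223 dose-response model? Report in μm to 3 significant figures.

D(4) = 139 μm

carbon steel: T≤10 °C ⇒ hinge +0.150·(-2.8−10) = -1.9200
  SO₂ term: 1.77·26.8^0.52·exp(0.02·81-1.9200) = 7.25
  Cl⁻ term: 0.102·472.3^0.62·exp(0.033·81+0.04·-2.8) = 60.1
  r_corr = 7.25 + 60.1 = 67.35 μm/a
Long-term exponent b (ISO 9224 Table 2, B1) = 0.523
  D(4) = 67.35 × 4^0.523 = 67.35 × 2.065 = 139.1 μm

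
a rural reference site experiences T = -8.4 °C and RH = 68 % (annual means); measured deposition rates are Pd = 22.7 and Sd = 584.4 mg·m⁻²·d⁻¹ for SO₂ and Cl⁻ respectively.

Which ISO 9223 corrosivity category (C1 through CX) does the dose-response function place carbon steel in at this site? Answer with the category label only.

carbon steel: temperature factor f = +0.150·(-18.4) = -2.7600
  Pd branch = 1.77·Pd^0.52·e^(0.02·RH+f) = 2.214 μm/a
  Sd branch = 0.102·Sd^0.62·e^(0.033·RH+0.04·T) = 35.69 μm/a
  r_corr = 2.214 + 35.69 = 37.91 μm/a
Category bounds: 25…50 μm/a bracket r_corr ⇒ C3

C3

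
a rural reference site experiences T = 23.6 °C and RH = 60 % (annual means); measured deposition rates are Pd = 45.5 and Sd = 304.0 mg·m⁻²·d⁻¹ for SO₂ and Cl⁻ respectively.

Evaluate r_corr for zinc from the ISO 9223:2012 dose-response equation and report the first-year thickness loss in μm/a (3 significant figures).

r_corr = 5.89 μm/a

zinc: T>10 °C ⇒ hinge -0.071·(23.6−10) = -0.9656
  Pd branch = 0.0129·Pd^0.44·e^(0.046·RH+f) = 0.4163 μm/a
  Cl⁻ term: 0.0175·304.0^0.57·exp(0.008·60+0.085·23.6) = 5.469
  r_corr = 0.4163 + 5.469 = 5.886 μm/a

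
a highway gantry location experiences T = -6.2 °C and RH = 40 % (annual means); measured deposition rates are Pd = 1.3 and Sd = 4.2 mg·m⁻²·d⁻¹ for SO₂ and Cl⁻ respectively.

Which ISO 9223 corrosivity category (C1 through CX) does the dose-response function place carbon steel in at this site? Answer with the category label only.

carbon steel: T≤10 °C ⇒ hinge +0.150·(-6.2−10) = -2.4300
  SO₂ term: 1.77·1.3^0.52·exp(0.02·40-2.4300) = 0.3975
  Cl⁻ term: 0.102·4.2^0.62·exp(0.033·40+0.04·-6.2) = 0.7254
  r_corr = 0.3975 + 0.7254 = 1.123 μm/a
ISO 9223 Table 2 (carbon steel): 0 < 1.12 ≤ 1.3 μm/a ⇒ C1

C1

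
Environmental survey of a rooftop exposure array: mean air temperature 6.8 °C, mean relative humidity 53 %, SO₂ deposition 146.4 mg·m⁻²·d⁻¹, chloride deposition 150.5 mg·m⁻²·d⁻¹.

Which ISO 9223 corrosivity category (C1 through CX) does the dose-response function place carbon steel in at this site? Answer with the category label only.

carbon steel: temperature factor f = +0.150·(-3.2) = -0.4800
  sulphur-dioxide contribution → 42.26 μm/a
  chloride contribution → 17.23 μm/a
  total first-year rate 59.5 μm/a
ISO 9223 Table 2 (carbon steel): 50 < 59.5 ≤ 80 μm/a ⇒ C4

C4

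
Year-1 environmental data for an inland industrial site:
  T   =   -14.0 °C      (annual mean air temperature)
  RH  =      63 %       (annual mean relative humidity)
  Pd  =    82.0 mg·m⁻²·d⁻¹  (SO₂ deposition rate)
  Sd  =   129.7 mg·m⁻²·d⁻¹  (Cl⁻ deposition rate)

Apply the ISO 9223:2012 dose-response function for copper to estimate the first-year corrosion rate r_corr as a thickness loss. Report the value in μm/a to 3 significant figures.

r_corr = 0.219 μm/a

copper: T≤10 °C ⇒ hinge +0.126·(-14.0−10) = -3.0240
  Pd branch = 0.0053·Pd^0.26·e^(0.059·RH+f) = 0.03333 μm/a
  Cl⁻ term: 0.01025·129.7^0.27·exp(0.036·63+0.049·-14.0) = 0.1855
  sum: 0.03333 + 0.1855 → r_corr = 0.2188 μm/a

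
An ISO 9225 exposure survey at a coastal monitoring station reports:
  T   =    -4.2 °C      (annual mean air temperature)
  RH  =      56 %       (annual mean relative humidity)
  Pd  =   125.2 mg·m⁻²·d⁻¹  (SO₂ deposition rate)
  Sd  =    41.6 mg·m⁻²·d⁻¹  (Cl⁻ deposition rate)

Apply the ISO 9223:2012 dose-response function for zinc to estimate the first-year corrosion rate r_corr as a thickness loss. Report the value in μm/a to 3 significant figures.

zinc: T≤10 °C ⇒ hinge +0.038·(-4.2−10) = -0.5396
  SO₂ term: 0.0129·125.2^0.44·exp(0.046·56-0.5396) = 0.8278
  Sd branch = 0.0175·Sd^0.57·e^(0.008·RH+0.085·T) = 0.1605 μm/a
  r_corr = 0.8278 + 0.1605 = 0.9883 μm/a

r_corr = 0.988 μm/a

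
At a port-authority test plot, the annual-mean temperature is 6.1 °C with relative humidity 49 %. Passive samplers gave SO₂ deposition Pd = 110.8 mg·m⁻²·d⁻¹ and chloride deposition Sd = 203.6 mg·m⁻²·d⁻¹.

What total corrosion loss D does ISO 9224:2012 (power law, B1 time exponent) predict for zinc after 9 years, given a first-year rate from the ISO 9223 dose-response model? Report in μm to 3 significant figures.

zinc: T≤10 °C ⇒ hinge +0.038·(6.1−10) = -0.1482
  sulphur-dioxide contribution → 0.8409 μm/a
  chloride contribution → 0.9005 μm/a
  ⇒ r_corr(zinc) = 1.741 μm/a
ISO 9224: D(t) = r_corr · t^b with b = 0.813 (zinc, B1)
  D(9) = 1.741 × 9^0.813 = 1.741 × 5.968 = 10.39 μm

D(9) = 10.4 μm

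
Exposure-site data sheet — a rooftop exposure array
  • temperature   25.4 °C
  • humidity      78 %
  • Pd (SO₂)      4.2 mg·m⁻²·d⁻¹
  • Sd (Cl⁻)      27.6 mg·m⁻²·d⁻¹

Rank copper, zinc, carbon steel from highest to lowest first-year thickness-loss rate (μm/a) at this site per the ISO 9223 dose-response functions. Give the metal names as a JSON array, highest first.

copper: T>10 °C ⇒ hinge -0.080·(25.4−10) = -1.2320
  Pd branch = 0.0053·Pd^0.26·e^(0.059·RH+f) = 0.2238 μm/a
  Sd branch = 0.01025·Sd^0.27·e^(0.036·RH+0.049·T) = 1.445 μm/a
  r_corr = 0.2238 + 1.445 = 1.669 μm/a
zinc: T>10 °C ⇒ hinge -0.071·(25.4−10) = -1.0934
  SO₂ term: 0.0129·4.2^0.44·exp(0.046·78-1.0934) = 0.2939
  Sd branch = 0.0175·Sd^0.57·e^(0.008·RH+0.085·T) = 1.875 μm/a
  r_corr = 0.2939 + 1.875 = 2.169 μm/a
carbon steel: temperature factor f = -0.054·(15.4) = -0.8316
  SO₂ term: 1.77·4.2^0.52·exp(0.02·78-0.8316) = 7.734
  Cl⁻ term: 0.102·27.6^0.62·exp(0.033·78+0.04·25.4) = 28.91
  r_corr = 7.734 + 28.91 = 36.65 μm/a
Ordering by μm/a: carbon steel (36.6) > zinc (2.17) > copper (1.67)

["carbon steel", "zinc", "copper"]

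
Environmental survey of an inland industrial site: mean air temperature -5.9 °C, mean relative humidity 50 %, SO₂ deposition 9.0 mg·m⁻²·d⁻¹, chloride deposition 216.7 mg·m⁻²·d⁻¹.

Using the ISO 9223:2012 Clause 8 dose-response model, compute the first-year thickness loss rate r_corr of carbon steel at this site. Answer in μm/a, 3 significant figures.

carbon steel: T≤10 °C ⇒ hinge +0.150·(-5.9−10) = -2.3850
  sulphur-dioxide contribution → 1.389 μm/a
  chloride contribution → 11.77 μm/a
  total first-year rate 13.16 μm/a

r_corr = 13.2 μm/a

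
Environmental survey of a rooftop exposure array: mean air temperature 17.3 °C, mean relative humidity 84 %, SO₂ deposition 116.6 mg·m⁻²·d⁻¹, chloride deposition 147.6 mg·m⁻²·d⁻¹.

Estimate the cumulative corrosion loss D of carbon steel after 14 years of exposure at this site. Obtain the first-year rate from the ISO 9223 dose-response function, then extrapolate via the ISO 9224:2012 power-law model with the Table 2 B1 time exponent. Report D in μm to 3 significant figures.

carbon steel: temperature factor f = -0.054·(7.3) = -0.3942
  sulphur-dioxide contribution → 76.05 μm/a
  chloride contribution → 72.08 μm/a
  ⇒ r_corr(carbon steel) = 148.1 μm/a
Long-term exponent b (ISO 9224 Table 2, B1) = 0.523
  D(14) = 148.1 × 14^0.523 = 148.1 × 3.976 = 588.9 μm

D(14) = 589 μm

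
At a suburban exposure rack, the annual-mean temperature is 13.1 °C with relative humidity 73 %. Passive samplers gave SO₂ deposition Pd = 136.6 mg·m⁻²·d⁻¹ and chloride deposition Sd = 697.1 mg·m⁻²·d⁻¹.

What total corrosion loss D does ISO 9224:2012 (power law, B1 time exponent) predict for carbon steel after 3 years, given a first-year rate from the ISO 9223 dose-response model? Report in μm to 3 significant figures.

carbon steel: T>10 °C ⇒ hinge -0.054·(13.1−10) = -0.1674
  Pd branch = 1.77·Pd^0.52·e^(0.02·RH+f) = 83.13 μm/a
  Sd branch = 0.102·Sd^0.62·e^(0.033·RH+0.04·T) = 111 μm/a
  r_corr = 83.13 + 111 = 194.1 μm/a
Long-term exponent b (ISO 9224 Table 2, B1) = 0.523
  D(3) = 194.1 × 3^0.523 = 194.1 × 1.776 = 344.8 μm

D(3) = 345 μm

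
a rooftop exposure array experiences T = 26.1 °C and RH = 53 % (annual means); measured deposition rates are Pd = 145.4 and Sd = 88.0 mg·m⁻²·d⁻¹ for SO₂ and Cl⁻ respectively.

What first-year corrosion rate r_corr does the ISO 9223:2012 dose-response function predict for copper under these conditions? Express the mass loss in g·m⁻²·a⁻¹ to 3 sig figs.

copper: T>10 °C ⇒ hinge -0.080·(26.1−10) = -1.2880
  SO₂ term: 0.0053·145.4^0.26·exp(0.059·53-1.2880) = 0.1217
  Cl⁻ term: 0.01025·88.0^0.27·exp(0.036·53+0.049·26.1) = 0.8314
  r_corr = 0.1217 + 0.8314 = 0.953 μm/a
Convert to mass loss: 0.953 μm/a × 8.96 g/cm³ = 8.539 g·m⁻²·a⁻¹

r_corr = 8.54 g·m⁻²·a⁻¹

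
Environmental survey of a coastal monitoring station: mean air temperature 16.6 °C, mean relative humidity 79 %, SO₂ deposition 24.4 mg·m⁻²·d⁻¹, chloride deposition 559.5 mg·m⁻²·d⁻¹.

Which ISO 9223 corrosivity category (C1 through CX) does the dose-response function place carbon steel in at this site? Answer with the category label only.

C5

carbon steel: f(T) = -0.054·(T−10) [T>10 °C] = -0.3564
  SO₂ term: 1.77·24.4^0.52·exp(0.02·79-0.3564) = 31.68
  Sd branch = 0.102·Sd^0.62·e^(0.033·RH+0.04·T) = 135.8 μm/a
  r_corr = 31.68 + 135.8 = 167.5 μm/a
167 μm/a falls in (80, 200] for carbon steel → category C5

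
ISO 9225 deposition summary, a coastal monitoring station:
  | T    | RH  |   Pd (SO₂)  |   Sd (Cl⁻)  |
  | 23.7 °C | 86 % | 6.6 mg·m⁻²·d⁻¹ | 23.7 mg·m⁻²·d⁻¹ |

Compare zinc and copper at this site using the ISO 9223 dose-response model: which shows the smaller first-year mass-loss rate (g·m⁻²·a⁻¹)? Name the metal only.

zinc

zinc: T>10 °C ⇒ hinge -0.071·(23.7−10) = -0.9727
  SO₂ term: 0.0129·6.6^0.44·exp(0.046·86-0.9727) = 0.5845
  Sd branch = 0.0175·Sd^0.57·e^(0.008·RH+0.085·T) = 1.586 μm/a
  sum: 0.5845 + 1.586 → r_corr = 2.171 μm/a
  mass loss = 2.171 μm/a × 7.14 g/cm³ = 15.5 g·m⁻²·a⁻¹
copper: temperature factor f = -0.080·(13.7) = -1.0960
  Pd branch = 0.0053·Pd^0.26·e^(0.059·RH+f) = 0.4624 μm/a
  Sd branch = 0.01025·Sd^0.27·e^(0.036·RH+0.049·T) = 1.701 μm/a
  sum: 0.4624 + 1.701 → r_corr = 2.164 μm/a
  mass loss = 2.164 μm/a × 8.96 g/cm³ = 19.39 g·m⁻²·a⁻¹
Ordering by g·m⁻²·a⁻¹: copper (19.4) > zinc (15.5)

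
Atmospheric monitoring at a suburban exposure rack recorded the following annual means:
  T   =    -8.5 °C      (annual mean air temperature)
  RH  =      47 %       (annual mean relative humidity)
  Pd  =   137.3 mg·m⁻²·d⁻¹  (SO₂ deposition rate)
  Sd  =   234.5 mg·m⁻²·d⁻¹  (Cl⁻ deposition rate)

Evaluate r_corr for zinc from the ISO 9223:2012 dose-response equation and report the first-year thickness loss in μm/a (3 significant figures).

r_corr = 0.762 μm/a

zinc: temperature factor f = +0.038·(-18.5) = -0.7030
  SO₂ term: 0.0129·137.3^0.44·exp(0.046·47-0.7030) = 0.4839
  Sd branch = 0.0175·Sd^0.57·e^(0.008·RH+0.085·T) = 0.2777 μm/a
  r_corr = 0.4839 + 0.2777 = 0.7616 μm/a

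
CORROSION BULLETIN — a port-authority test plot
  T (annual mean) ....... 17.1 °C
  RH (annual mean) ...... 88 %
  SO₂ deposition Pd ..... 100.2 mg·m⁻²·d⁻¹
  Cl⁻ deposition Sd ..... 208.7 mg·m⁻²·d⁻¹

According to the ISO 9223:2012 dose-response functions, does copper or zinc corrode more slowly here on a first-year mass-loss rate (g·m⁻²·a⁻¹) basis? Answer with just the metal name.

copper

copper: T>10 °C ⇒ hinge -0.080·(17.1−10) = -0.5680
  SO₂ term: 0.0053·100.2^0.26·exp(0.059·88-0.5680) = 1.789
  Sd branch = 0.01025·Sd^0.27·e^(0.036·RH+0.049·T) = 2.381 μm/a
  r_corr = 1.789 + 2.381 = 4.17 μm/a
  mass loss = 4.17 μm/a × 8.96 g/cm³ = 37.36 g·m⁻²·a⁻¹
zinc: T>10 °C ⇒ hinge -0.071·(17.1−10) = -0.5041
  SO₂ term: 0.0129·100.2^0.44·exp(0.046·88-0.5041) = 3.389
  Sd branch = 0.0175·Sd^0.57·e^(0.008·RH+0.085·T) = 3.178 μm/a
  sum: 3.389 + 3.178 → r_corr = 6.567 μm/a
  mass loss = 6.567 μm/a × 7.14 g/cm³ = 46.89 g·m⁻²·a⁻¹
Ordering by g·m⁻²·a⁻¹: zinc (46.9) > copper (37.4)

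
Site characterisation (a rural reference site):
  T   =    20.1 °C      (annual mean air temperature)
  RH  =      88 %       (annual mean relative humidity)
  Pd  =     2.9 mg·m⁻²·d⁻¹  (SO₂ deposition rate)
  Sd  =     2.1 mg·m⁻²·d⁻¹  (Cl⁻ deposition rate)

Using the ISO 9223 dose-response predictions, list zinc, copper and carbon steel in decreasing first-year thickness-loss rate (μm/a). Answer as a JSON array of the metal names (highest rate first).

["carbon steel", "copper", "zinc"]

zinc: temperature factor f = -0.071·(10.1) = -0.7171
  Pd branch = 0.0129·Pd^0.44·e^(0.046·RH+f) = 0.5763 μm/a
  Sd branch = 0.0175·Sd^0.57·e^(0.008·RH+0.085·T) = 0.2982 μm/a
  sum: 0.5763 + 0.2982 → r_corr = 0.8744 μm/a
copper: f(T) = -0.080·(T−10) [T>10 °C] = -0.8080
  Pd branch = 0.0053·Pd^0.26·e^(0.059·RH+f) = 0.5603 μm/a
  Cl⁻ term: 0.01025·2.1^0.27·exp(0.036·88+0.049·20.1) = 0.7967
  r_corr = 0.5603 + 0.7967 = 1.357 μm/a
carbon steel: temperature factor f = -0.054·(10.1) = -0.5454
  SO₂ term: 1.77·2.9^0.52·exp(0.02·88-0.5454) = 10.37
  Sd branch = 0.102·Sd^0.62·e^(0.033·RH+0.04·T) = 6.588 μm/a
  r_corr = 10.37 + 6.588 = 16.96 μm/a
Ordering by μm/a: carbon steel (17) > copper (1.36) > zinc (0.874)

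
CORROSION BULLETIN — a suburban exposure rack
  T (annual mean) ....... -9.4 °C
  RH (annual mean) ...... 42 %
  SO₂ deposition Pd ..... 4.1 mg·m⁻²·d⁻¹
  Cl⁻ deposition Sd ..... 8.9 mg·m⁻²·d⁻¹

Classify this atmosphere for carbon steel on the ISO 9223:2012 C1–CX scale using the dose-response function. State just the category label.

carbon steel: temperature factor f = +0.150·(-19.4) = -2.9100
  SO₂ term: 1.77·4.1^0.52·exp(0.02·42-2.9100) = 0.4652
  Sd branch = 0.102·Sd^0.62·e^(0.033·RH+0.04·T) = 1.086 μm/a
  sum: 0.4652 + 1.086 → r_corr = 1.551 μm/a
Category bounds: 1.3…25 μm/a bracket r_corr ⇒ C2

C2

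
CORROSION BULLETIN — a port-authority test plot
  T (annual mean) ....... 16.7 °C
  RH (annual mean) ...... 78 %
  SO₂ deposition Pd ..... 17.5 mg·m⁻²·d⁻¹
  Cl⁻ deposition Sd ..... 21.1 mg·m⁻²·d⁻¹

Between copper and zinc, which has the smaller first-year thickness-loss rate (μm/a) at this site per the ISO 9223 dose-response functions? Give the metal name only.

copper

copper: T>10 °C ⇒ hinge -0.080·(16.7−10) = -0.5360
  sulphur-dioxide contribution → 0.6506 μm/a
  chloride contribution → 0.8773 μm/a
  total first-year rate 1.528 μm/a
zinc: temperature factor f = -0.071·(6.7) = -0.4757
  sulphur-dioxide contribution → 1.021 μm/a
  chloride contribution → 0.768 μm/a
  ⇒ r_corr(zinc) = 1.789 μm/a
Ordering by μm/a: zinc (1.79) > copper (1.53)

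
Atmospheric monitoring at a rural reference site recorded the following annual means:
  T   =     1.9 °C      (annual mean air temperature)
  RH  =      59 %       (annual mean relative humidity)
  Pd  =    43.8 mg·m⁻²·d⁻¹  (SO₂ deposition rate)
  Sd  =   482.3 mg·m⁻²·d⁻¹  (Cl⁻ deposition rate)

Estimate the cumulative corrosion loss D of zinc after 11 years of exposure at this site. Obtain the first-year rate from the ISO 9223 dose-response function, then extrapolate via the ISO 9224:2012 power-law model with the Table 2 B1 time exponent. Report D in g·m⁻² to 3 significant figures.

zinc: T≤10 °C ⇒ hinge +0.038·(1.9−10) = -0.3078
  Pd branch = 0.0129·Pd^0.44·e^(0.046·RH+f) = 0.7548 μm/a
  Cl⁻ term: 0.0175·482.3^0.57·exp(0.008·59+0.085·1.9) = 1.116
  sum: 0.7548 + 1.116 → r_corr = 1.871 μm/a
Power-law: D(11) = r_corr · 11^0.813
  D(11) = 1.871 × 11^0.813 = 1.871 × 7.025 = 13.14 μm
  Mass loss = 13.14 μm × 7.14 g/cm³ = 93.84 g·m⁻²

D(11) = 93.8 g·m⁻²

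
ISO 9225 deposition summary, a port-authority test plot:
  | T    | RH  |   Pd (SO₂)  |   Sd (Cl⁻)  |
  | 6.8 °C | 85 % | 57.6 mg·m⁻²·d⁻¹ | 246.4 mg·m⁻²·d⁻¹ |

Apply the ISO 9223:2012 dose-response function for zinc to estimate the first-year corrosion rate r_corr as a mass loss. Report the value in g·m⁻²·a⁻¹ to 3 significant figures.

r_corr = 34.4 g·m⁻²·a⁻¹

zinc: T≤10 °C ⇒ hinge +0.038·(6.8−10) = -0.1216
  sulphur-dioxide contribution → 3.392 μm/a
  chloride contribution → 1.421 μm/a
  total first-year rate 4.813 μm/a
Convert to mass loss: 4.813 μm/a × 7.14 g/cm³ = 34.37 g·m⁻²·a⁻¹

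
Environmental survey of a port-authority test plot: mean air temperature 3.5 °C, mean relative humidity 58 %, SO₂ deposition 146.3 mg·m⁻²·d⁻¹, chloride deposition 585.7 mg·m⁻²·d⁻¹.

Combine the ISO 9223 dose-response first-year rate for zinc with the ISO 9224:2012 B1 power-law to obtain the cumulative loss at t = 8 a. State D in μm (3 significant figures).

zinc: T≤10 °C ⇒ hinge +0.038·(3.5−10) = -0.2470
  Pd branch = 0.0129·Pd^0.44·e^(0.046·RH+f) = 1.302 μm/a
  Sd branch = 0.0175·Sd^0.57·e^(0.008·RH+0.085·T) = 1.417 μm/a
  sum: 1.302 + 1.417 → r_corr = 2.719 μm/a
Power-law: D(8) = r_corr · 8^0.813
  D(8) = 2.719 × 8^0.813 = 2.719 × 5.423 = 14.75 μm

D(8) = 14.7 μm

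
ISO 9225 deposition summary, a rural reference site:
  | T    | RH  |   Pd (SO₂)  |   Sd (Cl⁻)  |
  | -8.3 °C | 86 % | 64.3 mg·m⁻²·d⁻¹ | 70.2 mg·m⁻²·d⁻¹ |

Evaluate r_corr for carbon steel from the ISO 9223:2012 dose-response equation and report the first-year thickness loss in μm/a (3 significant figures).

carbon steel: T≤10 °C ⇒ hinge +0.150·(-8.3−10) = -2.7450
  sulphur-dioxide contribution → 5.535 μm/a
  chloride contribution → 17.45 μm/a
  ⇒ r_corr(carbon steel) = 22.98 μm/a

r_corr = 23.0 μm/a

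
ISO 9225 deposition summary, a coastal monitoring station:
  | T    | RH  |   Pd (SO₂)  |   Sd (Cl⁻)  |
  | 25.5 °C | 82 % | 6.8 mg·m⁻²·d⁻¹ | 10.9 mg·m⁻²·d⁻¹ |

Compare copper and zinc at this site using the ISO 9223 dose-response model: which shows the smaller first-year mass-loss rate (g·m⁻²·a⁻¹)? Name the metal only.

zinc

copper: T>10 °C ⇒ hinge -0.080·(25.5−10) = -1.2400
  Pd branch = 0.0053·Pd^0.26·e^(0.059·RH+f) = 0.3187 μm/a
  Sd branch = 0.01025·Sd^0.27·e^(0.036·RH+0.049·T) = 1.305 μm/a
  r_corr = 0.3187 + 1.305 = 1.623 μm/a
  mass loss = 1.623 μm/a × 8.96 g/cm³ = 14.55 g·m⁻²·a⁻¹
zinc: T>10 °C ⇒ hinge -0.071·(25.5−10) = -1.1005
  SO₂ term: 0.0129·6.8^0.44·exp(0.046·82-1.1005) = 0.4336
  Sd branch = 0.0175·Sd^0.57·e^(0.008·RH+0.085·T) = 1.15 μm/a
  sum: 0.4336 + 1.15 → r_corr = 1.583 μm/a
  mass loss = 1.583 μm/a × 7.14 g/cm³ = 11.31 g·m⁻²·a⁻¹
Ordering by g·m⁻²·a⁻¹: copper (14.5) > zinc (11.3)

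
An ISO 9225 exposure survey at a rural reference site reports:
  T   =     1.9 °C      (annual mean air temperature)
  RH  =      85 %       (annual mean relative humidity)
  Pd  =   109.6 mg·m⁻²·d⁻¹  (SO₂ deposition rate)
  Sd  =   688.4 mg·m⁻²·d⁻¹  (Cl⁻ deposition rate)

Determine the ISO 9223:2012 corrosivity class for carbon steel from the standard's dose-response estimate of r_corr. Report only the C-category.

C5

carbon steel: f(T) = +0.150·(T−10) [T≤10 °C] = -1.2150
  Pd branch = 1.77·Pd^0.52·e^(0.02·RH+f) = 33.06 μm/a
  Cl⁻ term: 0.102·688.4^0.62·exp(0.033·85+0.04·1.9) = 104.5
  r_corr = 33.06 + 104.5 = 137.6 μm/a
138 μm/a falls in (80, 200] for carbon steel → category C5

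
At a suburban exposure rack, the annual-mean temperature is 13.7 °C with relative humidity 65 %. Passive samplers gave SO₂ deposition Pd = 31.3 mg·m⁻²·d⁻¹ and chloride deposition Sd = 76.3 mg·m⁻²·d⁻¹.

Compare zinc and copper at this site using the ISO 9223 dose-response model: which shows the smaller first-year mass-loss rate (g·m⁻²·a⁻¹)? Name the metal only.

zinc: T>10 °C ⇒ hinge -0.071·(13.7−10) = -0.2627
  SO₂ term: 0.0129·31.3^0.44·exp(0.046·65-0.2627) = 0.8976
  Sd branch = 0.0175·Sd^0.57·e^(0.008·RH+0.085·T) = 1.116 μm/a
  r_corr = 0.8976 + 1.116 = 2.014 μm/a
  mass loss = 2.014 μm/a × 7.14 g/cm³ = 14.38 g·m⁻²·a⁻¹
copper: temperature factor f = -0.080·(3.7) = -0.2960
  Pd branch = 0.0053·Pd^0.26·e^(0.059·RH+f) = 0.4468 μm/a
  Sd branch = 0.01025·Sd^0.27·e^(0.036·RH+0.049·T) = 0.6711 μm/a
  sum: 0.4468 + 0.6711 → r_corr = 1.118 μm/a
  mass loss = 1.118 μm/a × 8.96 g/cm³ = 10.02 g·m⁻²·a⁻¹
Ordering by g·m⁻²·a⁻¹: zinc (14.4) > copper (10)

copper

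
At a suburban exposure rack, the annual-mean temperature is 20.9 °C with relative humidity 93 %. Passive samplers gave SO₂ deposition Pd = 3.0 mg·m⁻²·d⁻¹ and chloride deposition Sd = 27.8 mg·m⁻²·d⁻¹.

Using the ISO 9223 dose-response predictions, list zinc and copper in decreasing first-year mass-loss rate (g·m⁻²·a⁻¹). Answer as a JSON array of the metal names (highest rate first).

zinc: temperature factor f = -0.071·(10.9) = -0.7739
  SO₂ term: 0.0129·3.0^0.44·exp(0.046·93-0.7739) = 0.6956
  Sd branch = 0.0175·Sd^0.57·e^(0.008·RH+0.085·T) = 1.448 μm/a
  r_corr = 0.6956 + 1.448 = 2.144 μm/a
  mass loss = 2.144 μm/a × 7.14 g/cm³ = 15.31 g·m⁻²·a⁻¹
copper: temperature factor f = -0.080·(10.9) = -0.8720
  Pd branch = 0.0053·Pd^0.26·e^(0.059·RH+f) = 0.7122 μm/a
  Cl⁻ term: 0.01025·27.8^0.27·exp(0.036·93+0.049·20.9) = 1.992
  r_corr = 0.7122 + 1.992 = 2.705 μm/a
  mass loss = 2.705 μm/a × 8.96 g/cm³ = 24.23 g·m⁻²·a⁻¹
Ordering by g·m⁻²·a⁻¹: copper (24.2) > zinc (15.3)

["copper", "zinc"]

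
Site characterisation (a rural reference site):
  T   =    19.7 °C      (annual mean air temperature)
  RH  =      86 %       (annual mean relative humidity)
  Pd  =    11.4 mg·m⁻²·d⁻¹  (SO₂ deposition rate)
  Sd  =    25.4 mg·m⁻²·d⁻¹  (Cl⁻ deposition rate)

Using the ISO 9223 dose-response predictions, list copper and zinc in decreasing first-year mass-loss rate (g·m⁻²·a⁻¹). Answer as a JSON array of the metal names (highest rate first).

copper: T>10 °C ⇒ hinge -0.080·(19.7−10) = -0.7760
  SO₂ term: 0.0053·11.4^0.26·exp(0.059·86-0.7760) = 0.734
  Cl⁻ term: 0.01025·25.4^0.27·exp(0.036·86+0.049·19.7) = 1.425
  r_corr = 0.734 + 1.425 = 2.159 μm/a
  mass loss = 2.159 μm/a × 8.96 g/cm³ = 19.34 g·m⁻²·a⁻¹
zinc: T>10 °C ⇒ hinge -0.071·(19.7−10) = -0.6887
  SO₂ term: 0.0129·11.4^0.44·exp(0.046·86-0.6887) = 0.9876
  Sd branch = 0.0175·Sd^0.57·e^(0.008·RH+0.085·T) = 1.174 μm/a
  sum: 0.9876 + 1.174 → r_corr = 2.162 μm/a
  mass loss = 2.162 μm/a × 7.14 g/cm³ = 15.44 g·m⁻²·a⁻¹
Ordering by g·m⁻²·a⁻¹: copper (19.3) > zinc (15.4)

["copper", "zinc"]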